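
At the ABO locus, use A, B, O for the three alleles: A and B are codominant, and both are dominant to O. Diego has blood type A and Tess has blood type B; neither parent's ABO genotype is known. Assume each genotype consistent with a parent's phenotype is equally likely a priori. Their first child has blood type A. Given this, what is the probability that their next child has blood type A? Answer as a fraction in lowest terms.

Possible genotypes: Diego ∈ {AA, AO}; Tess ∈ {BB, BO}.
Weight each parental genotype pair by prior × P(type-A child):
  AA × BO: posterior weight 2/3; P(next child type A) = 1/2.
  AO × BO: posterior weight 1/3; P(next child type A) = 1/4.
Weighted sum = 5/12.

5/12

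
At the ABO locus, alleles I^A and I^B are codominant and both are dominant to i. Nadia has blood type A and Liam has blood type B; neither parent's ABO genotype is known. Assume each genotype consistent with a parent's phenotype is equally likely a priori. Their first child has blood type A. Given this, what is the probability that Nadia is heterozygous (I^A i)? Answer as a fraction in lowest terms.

1/3

Possible genotypes: Nadia ∈ {I^A I^A, I^A i}; Liam ∈ {I^B I^B, I^B i}.
Weight each parental genotype pair by prior × P(type-A child):
  I^A I^A × I^B i: posterior weight 2/3.
  I^A i × I^B i: posterior weight 1/3.
Sum the posterior weight over pairs where Nadia is I^A i: 1/3.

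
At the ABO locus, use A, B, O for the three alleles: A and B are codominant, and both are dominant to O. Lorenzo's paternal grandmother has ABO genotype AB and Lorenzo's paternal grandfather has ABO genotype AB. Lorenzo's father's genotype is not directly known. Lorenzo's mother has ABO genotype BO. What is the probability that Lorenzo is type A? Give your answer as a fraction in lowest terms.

Lorenzo's father's ABO genotype from AB × AB: 1/4 AA, 1/2 AB, 1/4 BB.
Crossing each possibility with the mother BO and summing P(type A): 1/4·1/2 + 1/2·1/4 + 1/4·0 = 1/4.

1/4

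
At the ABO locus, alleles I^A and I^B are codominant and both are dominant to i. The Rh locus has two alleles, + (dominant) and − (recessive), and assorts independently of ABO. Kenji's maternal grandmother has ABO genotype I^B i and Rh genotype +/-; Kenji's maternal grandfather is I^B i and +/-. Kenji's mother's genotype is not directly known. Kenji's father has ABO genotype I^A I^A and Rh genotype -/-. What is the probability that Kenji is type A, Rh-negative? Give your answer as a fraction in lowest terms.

Kenji's mother's ABO genotype from I^B i × I^B i: 1/4 I^B I^B, 1/2 I^B i, 1/4 i i.
Crossing each possibility with the father I^A I^A and summing P(type A): 1/4·0 + 1/2·1/2 + 1/4·1 = 1/2.
Similarly for Rh via the mother's Rh distribution: P(Rh-) = 1/2.
Independent loci: 1/2 × 1/2 = 1/4.

1/4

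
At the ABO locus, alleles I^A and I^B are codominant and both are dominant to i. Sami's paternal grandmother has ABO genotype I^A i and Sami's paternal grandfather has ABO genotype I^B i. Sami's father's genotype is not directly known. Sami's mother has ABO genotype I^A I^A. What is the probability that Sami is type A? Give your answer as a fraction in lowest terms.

Sami's father's ABO genotype from I^A i × I^B i: 1/4 I^A I^B, 1/4 I^A i, 1/4 I^B i, 1/4 i i.
Crossing each possibility with the mother I^A I^A and summing P(type A): 1/4·1/2 + 1/4·1 + 1/4·1/2 + 1/4·1 = 3/4.

3/4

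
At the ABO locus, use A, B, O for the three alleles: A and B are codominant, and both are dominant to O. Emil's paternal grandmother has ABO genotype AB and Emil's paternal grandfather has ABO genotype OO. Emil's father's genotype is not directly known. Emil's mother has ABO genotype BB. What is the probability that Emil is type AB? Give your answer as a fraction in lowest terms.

1/4

Emil's father's ABO genotype from AB × OO: 1/2 AO, 1/2 BO.
Crossing each possibility with the mother BB and summing P(type AB): 1/2·1/2 + 1/2·0 = 1/4.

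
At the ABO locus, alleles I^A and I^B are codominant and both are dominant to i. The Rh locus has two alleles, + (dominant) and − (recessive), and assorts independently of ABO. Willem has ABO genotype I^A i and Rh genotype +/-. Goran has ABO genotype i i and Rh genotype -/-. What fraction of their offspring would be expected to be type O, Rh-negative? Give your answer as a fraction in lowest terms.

ABO cross I^A i × i i → offspring phenotypes: 1/2 O, 1/2 A.
Rh cross +/- × -/- → 1/2 Rh+, 1/2 Rh-.
Independent loci: P(type O, Rh-negative) = 1/2 × 1/2 = 1/4.

1/4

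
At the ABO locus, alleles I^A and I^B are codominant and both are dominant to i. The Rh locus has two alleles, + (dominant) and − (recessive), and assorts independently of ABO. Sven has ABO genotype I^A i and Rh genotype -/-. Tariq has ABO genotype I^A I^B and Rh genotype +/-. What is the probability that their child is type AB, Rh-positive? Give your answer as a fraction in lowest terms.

ABO cross I^A i × I^A I^B → offspring phenotypes: 1/2 A, 1/4 B, 1/4 AB.
Rh cross -/- × +/- → 1/2 Rh+, 1/2 Rh-.
Independent loci: P(type AB, Rh-positive) = 1/4 × 1/2 = 1/8.

1/8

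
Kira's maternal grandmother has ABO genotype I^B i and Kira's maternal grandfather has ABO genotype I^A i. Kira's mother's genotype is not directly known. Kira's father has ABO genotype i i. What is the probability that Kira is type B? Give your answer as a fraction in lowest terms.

Kira's mother's ABO genotype from I^B i × I^A i: 1/4 I^A I^B, 1/4 I^A i, 1/4 I^B i, 1/4 i i.
Crossing each possibility with the father i i and summing P(type B): 1/4·1/2 + 1/4·0 + 1/4·1/2 + 1/4·0 = 1/4.

1/4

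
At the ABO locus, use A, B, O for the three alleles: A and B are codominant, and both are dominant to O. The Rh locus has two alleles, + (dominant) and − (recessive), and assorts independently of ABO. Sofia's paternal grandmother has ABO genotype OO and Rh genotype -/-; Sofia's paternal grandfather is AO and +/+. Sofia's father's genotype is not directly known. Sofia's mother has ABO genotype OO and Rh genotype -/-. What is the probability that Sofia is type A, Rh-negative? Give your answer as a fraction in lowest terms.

1/8

Sofia's father's ABO genotype from OO × AO: 1/2 AO, 1/2 OO.
Crossing each possibility with the mother OO and summing P(type A): 1/2·1/2 + 1/2·0 = 1/4.
Similarly for Rh via the father's Rh distribution: P(Rh-) = 1/2.
Independent loci: 1/4 × 1/2 = 1/8.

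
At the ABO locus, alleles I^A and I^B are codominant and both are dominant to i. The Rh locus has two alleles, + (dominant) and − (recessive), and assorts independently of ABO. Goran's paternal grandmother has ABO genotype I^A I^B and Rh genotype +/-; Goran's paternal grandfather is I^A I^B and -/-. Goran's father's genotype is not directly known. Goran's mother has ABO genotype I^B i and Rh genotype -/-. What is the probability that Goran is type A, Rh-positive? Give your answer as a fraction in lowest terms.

1/16

Goran's father's ABO genotype from I^A I^B × I^A I^B: 1/4 I^A I^A, 1/2 I^A I^B, 1/4 I^B I^B.
Crossing each possibility with the mother I^B i and summing P(type A): 1/4·1/2 + 1/2·1/4 + 1/4·0 = 1/4.
Similarly for Rh via the father's Rh distribution: P(Rh+) = 1/4.
Independent loci: 1/4 × 1/4 = 1/16.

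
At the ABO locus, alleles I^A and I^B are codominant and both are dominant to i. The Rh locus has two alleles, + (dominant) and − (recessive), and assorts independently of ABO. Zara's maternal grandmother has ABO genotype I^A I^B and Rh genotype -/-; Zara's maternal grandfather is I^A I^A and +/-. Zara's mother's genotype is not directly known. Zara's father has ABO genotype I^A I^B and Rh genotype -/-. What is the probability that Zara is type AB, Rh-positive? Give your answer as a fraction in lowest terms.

Zara's mother's ABO genotype from I^A I^B × I^A I^A: 1/2 I^A I^A, 1/2 I^A I^B.
Crossing each possibility with the father I^A I^B and summing P(type AB): 1/2·1/2 + 1/2·1/2 = 1/2.
Similarly for Rh via the mother's Rh distribution: P(Rh+) = 1/4.
Independent loci: 1/2 × 1/4 = 1/8.

1/8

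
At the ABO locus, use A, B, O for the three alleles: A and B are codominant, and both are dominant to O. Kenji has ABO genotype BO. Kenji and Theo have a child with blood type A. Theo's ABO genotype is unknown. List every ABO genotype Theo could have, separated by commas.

For each candidate genotype of Theo, check whether crossing it with BO can produce every observed child phenotype.
  AA → possible child types {A, AB} ✓
  AB → possible child types {A, B, AB} ✓
  AO → possible child types {O, A, B, AB} ✓
  BB → possible child types {B} ✗
  BO → possible child types {O, B} ✗
  OO → possible child types {O, B} ✗

AA, AB, AO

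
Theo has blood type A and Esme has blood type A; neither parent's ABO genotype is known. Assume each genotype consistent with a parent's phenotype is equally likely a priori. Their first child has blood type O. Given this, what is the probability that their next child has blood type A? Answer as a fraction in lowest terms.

3/4

Possible genotypes: Theo ∈ {I^A I^A, I^A i}; Esme ∈ {I^A I^A, I^A i}.
Weight each parental genotype pair by prior × P(type-O child):
  I^A i × I^A i: posterior weight 1; P(next child type A) = 3/4.
Weighted sum = 3/4.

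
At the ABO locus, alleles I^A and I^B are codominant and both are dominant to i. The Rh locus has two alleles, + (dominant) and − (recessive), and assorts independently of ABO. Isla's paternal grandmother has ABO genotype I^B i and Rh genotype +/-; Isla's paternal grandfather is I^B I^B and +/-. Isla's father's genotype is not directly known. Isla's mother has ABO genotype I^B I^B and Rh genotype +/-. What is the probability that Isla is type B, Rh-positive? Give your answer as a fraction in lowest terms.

Isla's father's ABO genotype from I^B i × I^B I^B: 1/2 I^B I^B, 1/2 I^B i.
Crossing each possibility with the mother I^B I^B and summing P(type B): 1/2·1 + 1/2·1 = 1.
Similarly for Rh via the father's Rh distribution: P(Rh+) = 3/4.
Independent loci: 1 × 3/4 = 3/4.

3/4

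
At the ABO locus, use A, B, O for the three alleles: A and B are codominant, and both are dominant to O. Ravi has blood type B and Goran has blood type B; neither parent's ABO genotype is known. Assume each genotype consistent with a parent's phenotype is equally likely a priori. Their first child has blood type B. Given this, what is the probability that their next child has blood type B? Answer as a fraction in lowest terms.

Possible genotypes: Ravi ∈ {BB, BO}; Goran ∈ {BB, BO}.
Weight each parental genotype pair by prior × P(type-B child):
  BB × BB: posterior weight 4/15; P(next child type B) = 1.
  BB × BO: posterior weight 4/15; P(next child type B) = 1.
  BO × BB: posterior weight 4/15; P(next child type B) = 1.
  BO × BO: posterior weight 1/5; P(next child type B) = 3/4.
Weighted sum = 19/20.

19/20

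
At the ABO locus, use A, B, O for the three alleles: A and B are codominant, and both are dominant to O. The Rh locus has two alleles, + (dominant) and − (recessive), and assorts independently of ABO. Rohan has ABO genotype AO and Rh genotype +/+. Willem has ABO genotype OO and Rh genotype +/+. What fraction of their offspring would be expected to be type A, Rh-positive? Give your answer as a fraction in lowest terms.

1/2

ABO cross AO × OO → offspring phenotypes: 1/2 O, 1/2 A.
Rh cross +/+ × +/+ → 1 Rh+.
Independent loci: P(type A, Rh-positive) = 1/2 × 1 = 1/2.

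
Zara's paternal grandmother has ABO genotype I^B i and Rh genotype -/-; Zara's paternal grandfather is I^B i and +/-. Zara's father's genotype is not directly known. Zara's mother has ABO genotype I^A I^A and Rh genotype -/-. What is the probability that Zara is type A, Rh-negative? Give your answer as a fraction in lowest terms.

Zara's father's ABO genotype from I^B i × I^B i: 1/4 I^B I^B, 1/2 I^B i, 1/4 i i.
Crossing each possibility with the mother I^A I^A and summing P(type A): 1/4·0 + 1/2·1/2 + 1/4·1 = 1/2.
Similarly for Rh via the father's Rh distribution: P(Rh-) = 3/4.
Independent loci: 1/2 × 3/4 = 3/8.

3/8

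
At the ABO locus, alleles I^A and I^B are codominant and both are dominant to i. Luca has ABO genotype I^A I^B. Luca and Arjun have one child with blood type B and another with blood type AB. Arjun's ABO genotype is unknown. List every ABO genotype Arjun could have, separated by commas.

For each candidate genotype of Arjun, check whether crossing it with I^A I^B can produce every observed child phenotype.
  I^A I^A → possible child types {A, AB} ✗
  I^A I^B → possible child types {A, B, AB} ✓
  I^A i → possible child types {A, B, AB} ✓
  I^B I^B → possible child types {B, AB} ✓
  I^B i → possible child types {A, B, AB} ✓
  i i → possible child types {A, B} ✗

I^A I^B, I^A i, I^B I^B, I^B i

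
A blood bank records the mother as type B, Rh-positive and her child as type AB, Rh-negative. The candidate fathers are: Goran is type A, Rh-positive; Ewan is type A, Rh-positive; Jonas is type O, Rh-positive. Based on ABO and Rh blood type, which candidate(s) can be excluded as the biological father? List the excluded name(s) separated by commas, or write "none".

A candidate is excluded only if no genotype consistent with his phenotype could produce a type AB, Rh-negative child with a type B, Rh-positive mother.
Jonas (type O, Rh+): no genotype consistent with that phenotype can produce a type-AB Rh- child with a type-B mother.

Jonas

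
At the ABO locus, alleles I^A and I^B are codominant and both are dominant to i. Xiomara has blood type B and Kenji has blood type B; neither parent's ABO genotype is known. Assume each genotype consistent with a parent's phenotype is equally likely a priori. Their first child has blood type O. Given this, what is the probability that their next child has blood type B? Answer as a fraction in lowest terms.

Possible genotypes: Xiomara ∈ {I^B I^B, I^B i}; Kenji ∈ {I^B I^B, I^B i}.
Weight each parental genotype pair by prior × P(type-O child):
  I^B i × I^B i: posterior weight 1; P(next child type B) = 3/4.
Weighted sum = 3/4.

3/4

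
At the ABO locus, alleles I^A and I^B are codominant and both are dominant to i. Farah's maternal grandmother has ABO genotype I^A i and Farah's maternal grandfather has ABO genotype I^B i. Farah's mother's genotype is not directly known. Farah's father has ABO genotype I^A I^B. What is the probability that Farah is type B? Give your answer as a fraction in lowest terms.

3/8

Farah's mother's ABO genotype from I^A i × I^B i: 1/4 I^A I^B, 1/4 I^A i, 1/4 I^B i, 1/4 i i.
Crossing each possibility with the father I^A I^B and summing P(type B): 1/4·1/4 + 1/4·1/4 + 1/4·1/2 + 1/4·1/2 = 3/8.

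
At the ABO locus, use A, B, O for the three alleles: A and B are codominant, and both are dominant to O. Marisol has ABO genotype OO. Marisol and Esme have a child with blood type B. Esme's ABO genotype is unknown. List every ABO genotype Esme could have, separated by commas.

AB, BB, BO

For each candidate genotype of Esme, check whether crossing it with OO can produce every observed child phenotype.
  AA → possible child types {A} ✗
  AB → possible child types {A, B} ✓
  AO → possible child types {O, A} ✗
  BB → possible child types {B} ✓
  BO → possible child types {O, B} ✓
  OO → possible child types {O} ✗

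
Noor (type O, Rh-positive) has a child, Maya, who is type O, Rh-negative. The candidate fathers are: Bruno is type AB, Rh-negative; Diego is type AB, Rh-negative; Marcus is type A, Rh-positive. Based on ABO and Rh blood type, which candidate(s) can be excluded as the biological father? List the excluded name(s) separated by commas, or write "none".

A candidate is excluded only if no genotype consistent with his phenotype could produce a type O, Rh-negative child with a type O, Rh-positive mother.
Bruno (type AB, Rh-): no genotype consistent with that phenotype can produce a type-O Rh- child with a type-O mother.
Diego (type AB, Rh-): no genotype consistent with that phenotype can produce a type-O Rh- child with a type-O mother.

Bruno, Diego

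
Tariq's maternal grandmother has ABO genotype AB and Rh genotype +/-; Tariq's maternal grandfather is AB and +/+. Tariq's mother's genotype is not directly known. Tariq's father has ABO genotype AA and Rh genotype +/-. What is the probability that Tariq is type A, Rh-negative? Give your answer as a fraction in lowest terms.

1/16

Tariq's mother's ABO genotype from AB × AB: 1/4 AA, 1/2 AB, 1/4 BB.
Crossing each possibility with the father AA and summing P(type A): 1/4·1 + 1/2·1/2 + 1/4·0 = 1/2.
Similarly for Rh via the mother's Rh distribution: P(Rh-) = 1/8.
Independent loci: 1/2 × 1/8 = 1/16.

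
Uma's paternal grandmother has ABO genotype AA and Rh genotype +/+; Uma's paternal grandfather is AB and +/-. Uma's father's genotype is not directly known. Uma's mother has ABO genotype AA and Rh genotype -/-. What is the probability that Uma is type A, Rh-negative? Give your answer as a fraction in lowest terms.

3/16

Uma's father's ABO genotype from AA × AB: 1/2 AA, 1/2 AB.
Crossing each possibility with the mother AA and summing P(type A): 1/2·1 + 1/2·1/2 = 3/4.
Similarly for Rh via the father's Rh distribution: P(Rh-) = 1/4.
Independent loci: 3/4 × 1/4 = 3/16.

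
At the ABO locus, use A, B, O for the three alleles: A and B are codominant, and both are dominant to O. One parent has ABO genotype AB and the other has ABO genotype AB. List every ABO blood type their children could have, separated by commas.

Gametes from AB × AB give offspring ABO genotypes AA, AB, BB, i.e. phenotypes A, B, AB.

A, B, AB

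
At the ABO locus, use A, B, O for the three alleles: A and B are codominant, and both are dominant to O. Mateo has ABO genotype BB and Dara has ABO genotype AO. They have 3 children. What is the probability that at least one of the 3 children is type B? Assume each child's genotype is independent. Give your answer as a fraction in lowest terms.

7/8

ABO cross BB × AO → 1/2 B, 1/2 AB.
So P(type B) = 1/2 per child.
P(none) = (1/2)^3 = 1/8; P(at least one) = 1 − 1/8 = 7/8.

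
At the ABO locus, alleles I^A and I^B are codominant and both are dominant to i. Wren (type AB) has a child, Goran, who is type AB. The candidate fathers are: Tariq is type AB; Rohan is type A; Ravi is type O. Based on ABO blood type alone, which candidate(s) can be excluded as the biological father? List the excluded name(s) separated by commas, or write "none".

A candidate is excluded only if no genotype consistent with his phenotype could produce a type AB child with a type AB mother.
Ravi (type O): no genotype consistent with that phenotype can produce a type-AB child with a type-AB mother.

Ravi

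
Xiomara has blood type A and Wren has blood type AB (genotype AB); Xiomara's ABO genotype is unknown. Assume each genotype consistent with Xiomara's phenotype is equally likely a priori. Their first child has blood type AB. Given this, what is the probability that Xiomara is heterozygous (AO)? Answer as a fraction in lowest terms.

1/3

Possible genotypes: Xiomara ∈ {AA, AO}; Wren ∈ {AB}.
Weight each parental genotype pair by prior × P(type-AB child):
  AA × AB: posterior weight 2/3.
  AO × AB: posterior weight 1/3.
Sum the posterior weight over pairs where Xiomara is AO: 1/3.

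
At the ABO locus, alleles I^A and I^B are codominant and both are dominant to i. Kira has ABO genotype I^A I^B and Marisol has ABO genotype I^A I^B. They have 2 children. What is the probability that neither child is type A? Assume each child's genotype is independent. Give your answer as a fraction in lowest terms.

ABO cross I^A I^B × I^A I^B → 1/4 A, 1/4 B, 1/2 AB.
So P(type A) = 1/4 per child.
P(not type A) = 3/4 for one child; (3/4)^2 = 9/16.

9/16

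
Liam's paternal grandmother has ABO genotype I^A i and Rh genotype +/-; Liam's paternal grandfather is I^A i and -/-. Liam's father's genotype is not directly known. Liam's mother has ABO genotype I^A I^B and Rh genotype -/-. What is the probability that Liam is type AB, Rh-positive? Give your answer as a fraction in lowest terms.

1/16

Liam's father's ABO genotype from I^A i × I^A i: 1/4 I^A I^A, 1/2 I^A i, 1/4 i i.
Crossing each possibility with the mother I^A I^B and summing P(type AB): 1/4·1/2 + 1/2·1/4 + 1/4·0 = 1/4.
Similarly for Rh via the father's Rh distribution: P(Rh+) = 1/4.
Independent loci: 1/4 × 1/4 = 1/16.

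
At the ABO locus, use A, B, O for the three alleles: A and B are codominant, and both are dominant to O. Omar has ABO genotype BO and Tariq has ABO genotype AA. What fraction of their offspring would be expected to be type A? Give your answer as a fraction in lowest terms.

1/2

ABO cross BO × AA → offspring phenotypes: 1/2 A, 1/2 AB.
So P(type A) = 1/2.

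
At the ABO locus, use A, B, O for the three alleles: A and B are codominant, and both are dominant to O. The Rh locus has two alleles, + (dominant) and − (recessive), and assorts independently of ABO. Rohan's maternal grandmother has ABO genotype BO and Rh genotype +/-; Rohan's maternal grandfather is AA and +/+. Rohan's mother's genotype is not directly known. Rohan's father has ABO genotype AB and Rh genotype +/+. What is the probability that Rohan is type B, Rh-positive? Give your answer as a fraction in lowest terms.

Rohan's mother's ABO genotype from BO × AA: 1/2 AB, 1/2 AO.
Crossing each possibility with the father AB and summing P(type B): 1/2·1/4 + 1/2·1/4 = 1/4.
Similarly for Rh via the mother's Rh distribution: P(Rh+) = 1.
Independent loci: 1/4 × 1 = 1/4.

1/4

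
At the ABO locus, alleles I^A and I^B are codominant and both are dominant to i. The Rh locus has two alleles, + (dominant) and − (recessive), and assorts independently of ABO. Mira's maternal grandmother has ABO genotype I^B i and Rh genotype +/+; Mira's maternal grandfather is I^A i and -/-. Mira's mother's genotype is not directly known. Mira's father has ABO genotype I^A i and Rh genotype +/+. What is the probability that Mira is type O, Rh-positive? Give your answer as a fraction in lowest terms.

Mira's mother's ABO genotype from I^B i × I^A i: 1/4 I^A I^B, 1/4 I^A i, 1/4 I^B i, 1/4 i i.
Crossing each possibility with the father I^A i and summing P(type O): 1/4·0 + 1/4·1/4 + 1/4·1/4 + 1/4·1/2 = 1/4.
Similarly for Rh via the mother's Rh distribution: P(Rh+) = 1.
Independent loci: 1/4 × 1 = 1/4.

1/4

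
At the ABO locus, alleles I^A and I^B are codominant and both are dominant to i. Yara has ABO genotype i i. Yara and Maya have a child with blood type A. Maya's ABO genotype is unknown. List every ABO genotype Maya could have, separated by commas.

I^A I^A, I^A I^B, I^A i

For each candidate genotype of Maya, check whether crossing it with i i can produce every observed child phenotype.
  I^A I^A → possible child types {A} ✓
  I^A I^B → possible child types {A, B} ✓
  I^A i → possible child types {O, A} ✓
  I^B I^B → possible child types {B} ✗
  I^B i → possible child types {O, B} ✗
  i i → possible child types {O} ✗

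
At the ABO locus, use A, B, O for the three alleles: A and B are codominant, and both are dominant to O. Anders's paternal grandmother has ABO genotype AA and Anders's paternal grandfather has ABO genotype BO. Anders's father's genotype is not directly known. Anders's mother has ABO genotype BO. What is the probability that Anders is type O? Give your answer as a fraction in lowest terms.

1/8

Anders's father's ABO genotype from AA × BO: 1/2 AB, 1/2 AO.
Crossing each possibility with the mother BO and summing P(type O): 1/2·0 + 1/2·1/4 = 1/8.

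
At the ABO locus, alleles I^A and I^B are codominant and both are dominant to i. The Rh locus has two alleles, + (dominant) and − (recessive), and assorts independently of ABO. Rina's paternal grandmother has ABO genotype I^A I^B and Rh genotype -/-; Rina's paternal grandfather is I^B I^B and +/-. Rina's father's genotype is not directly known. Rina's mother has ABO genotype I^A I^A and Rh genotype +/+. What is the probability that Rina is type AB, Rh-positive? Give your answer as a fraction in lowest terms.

3/4

Rina's father's ABO genotype from I^A I^B × I^B I^B: 1/2 I^A I^B, 1/2 I^B I^B.
Crossing each possibility with the mother I^A I^A and summing P(type AB): 1/2·1/2 + 1/2·1 = 3/4.
Similarly for Rh via the father's Rh distribution: P(Rh+) = 1.
Independent loci: 3/4 × 1 = 3/4.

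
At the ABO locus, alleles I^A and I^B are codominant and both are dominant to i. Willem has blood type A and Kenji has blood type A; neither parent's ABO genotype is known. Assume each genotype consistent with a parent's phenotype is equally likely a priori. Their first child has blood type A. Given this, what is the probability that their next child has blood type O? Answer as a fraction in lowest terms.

Possible genotypes: Willem ∈ {I^A I^A, I^A i}; Kenji ∈ {I^A I^A, I^A i}.
Weight each parental genotype pair by prior × P(type-A child):
  I^A I^A × I^A I^A: posterior weight 4/15; P(next child type O) = 0.
  I^A I^A × I^A i: posterior weight 4/15; P(next child type O) = 0.
  I^A i × I^A I^A: posterior weight 4/15; P(next child type O) = 0.
  I^A i × I^A i: posterior weight 1/5; P(next child type O) = 1/4.
Weighted sum = 1/20.

1/20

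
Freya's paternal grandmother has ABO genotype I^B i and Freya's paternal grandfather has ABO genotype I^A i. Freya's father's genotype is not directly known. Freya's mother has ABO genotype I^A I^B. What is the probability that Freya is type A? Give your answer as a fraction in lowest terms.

Freya's father's ABO genotype from I^B i × I^A i: 1/4 I^A I^B, 1/4 I^A i, 1/4 I^B i, 1/4 i i.
Crossing each possibility with the mother I^A I^B and summing P(type A): 1/4·1/4 + 1/4·1/2 + 1/4·1/4 + 1/4·1/2 = 3/8.

3/8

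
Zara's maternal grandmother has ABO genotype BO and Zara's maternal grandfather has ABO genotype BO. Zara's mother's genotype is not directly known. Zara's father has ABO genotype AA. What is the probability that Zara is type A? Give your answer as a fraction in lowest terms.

Zara's mother's ABO genotype from BO × BO: 1/4 BB, 1/2 BO, 1/4 OO.
Crossing each possibility with the father AA and summing P(type A): 1/4·0 + 1/2·1/2 + 1/4·1 = 1/2.

1/2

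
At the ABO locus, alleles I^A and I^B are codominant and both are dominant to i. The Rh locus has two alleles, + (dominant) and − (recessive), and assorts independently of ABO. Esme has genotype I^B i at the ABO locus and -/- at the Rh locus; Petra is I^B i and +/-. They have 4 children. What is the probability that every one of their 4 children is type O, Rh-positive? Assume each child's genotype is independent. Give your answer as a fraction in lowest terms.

1/4096

ABO cross I^B i × I^B i → 1/4 O, 3/4 B.
Rh cross -/- × +/- → 1/2 Rh+, 1/2 Rh-; so P(type O, Rh-positive) = 1/4 × 1/2 = 1/8 per child.
All 4 independent: (1/8)^4 = 1/4096.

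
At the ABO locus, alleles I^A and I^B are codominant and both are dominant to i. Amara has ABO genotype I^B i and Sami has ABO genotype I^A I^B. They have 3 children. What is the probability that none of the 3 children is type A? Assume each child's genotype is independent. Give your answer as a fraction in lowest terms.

27/64

ABO cross I^B i × I^A I^B → 1/4 A, 1/2 B, 1/4 AB.
So P(type A) = 1/4 per child.
P(not type A) = 3/4 for one child; (3/4)^3 = 27/64.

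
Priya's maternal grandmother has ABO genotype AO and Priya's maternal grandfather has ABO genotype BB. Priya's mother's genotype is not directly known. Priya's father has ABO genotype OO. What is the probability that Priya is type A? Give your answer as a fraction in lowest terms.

1/4

Priya's mother's ABO genotype from AO × BB: 1/2 AB, 1/2 BO.
Crossing each possibility with the father OO and summing P(type A): 1/2·1/2 + 1/2·0 = 1/4.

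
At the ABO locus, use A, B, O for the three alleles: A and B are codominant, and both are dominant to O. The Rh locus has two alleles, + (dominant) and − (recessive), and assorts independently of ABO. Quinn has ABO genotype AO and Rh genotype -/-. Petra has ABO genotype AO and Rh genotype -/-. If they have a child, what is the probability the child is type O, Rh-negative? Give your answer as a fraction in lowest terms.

1/4

ABO cross AO × AO → offspring phenotypes: 1/4 O, 3/4 A.
Rh cross -/- × -/- → 1 Rh-.
Independent loci: P(type O, Rh-negative) = 1/4 × 1 = 1/4.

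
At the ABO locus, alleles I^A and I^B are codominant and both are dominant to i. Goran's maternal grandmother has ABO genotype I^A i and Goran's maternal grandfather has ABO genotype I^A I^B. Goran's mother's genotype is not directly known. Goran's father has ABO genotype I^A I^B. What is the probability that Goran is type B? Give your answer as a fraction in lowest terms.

1/4

Goran's mother's ABO genotype from I^A i × I^A I^B: 1/4 I^A I^A, 1/4 I^A I^B, 1/4 I^A i, 1/4 I^B i.
Crossing each possibility with the father I^A I^B and summing P(type B): 1/4·0 + 1/4·1/4 + 1/4·1/4 + 1/4·1/2 = 1/4.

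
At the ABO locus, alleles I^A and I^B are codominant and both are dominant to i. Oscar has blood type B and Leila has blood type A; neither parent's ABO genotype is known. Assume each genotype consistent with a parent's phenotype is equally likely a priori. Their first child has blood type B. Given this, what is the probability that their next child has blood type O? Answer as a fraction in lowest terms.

Possible genotypes: Oscar ∈ {I^B I^B, I^B i}; Leila ∈ {I^A I^A, I^A i}.
Weight each parental genotype pair by prior × P(type-B child):
  I^B I^B × I^A i: posterior weight 2/3; P(next child type O) = 0.
  I^B i × I^A i: posterior weight 1/3; P(next child type O) = 1/4.
Weighted sum = 1/12.

1/12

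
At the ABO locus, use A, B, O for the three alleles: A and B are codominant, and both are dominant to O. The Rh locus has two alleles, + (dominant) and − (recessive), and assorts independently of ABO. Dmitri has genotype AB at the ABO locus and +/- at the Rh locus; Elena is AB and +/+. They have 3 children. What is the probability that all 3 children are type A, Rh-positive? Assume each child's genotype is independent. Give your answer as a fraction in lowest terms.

ABO cross AB × AB → 1/4 A, 1/4 B, 1/2 AB.
Rh cross +/- × +/+ → 1 Rh+; so P(type A, Rh-positive) = 1/4 × 1 = 1/4 per child.
All 3 independent: (1/4)^3 = 1/64.

1/64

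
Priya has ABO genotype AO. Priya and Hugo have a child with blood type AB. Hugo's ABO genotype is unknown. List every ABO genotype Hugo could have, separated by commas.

For each candidate genotype of Hugo, check whether crossing it with AO can produce every observed child phenotype.
  AA → possible child types {A} ✗
  AB → possible child types {A, B, AB} ✓
  AO → possible child types {O, A} ✗
  BB → possible child types {B, AB} ✓
  BO → possible child types {O, A, B, AB} ✓
  OO → possible child types {O, A} ✗

AB, BB, BO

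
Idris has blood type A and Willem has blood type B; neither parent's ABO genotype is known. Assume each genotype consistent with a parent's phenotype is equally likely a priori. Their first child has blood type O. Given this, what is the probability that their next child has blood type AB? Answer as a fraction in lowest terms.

1/4

Possible genotypes: Idris ∈ {I^A I^A, I^A i}; Willem ∈ {I^B I^B, I^B i}.
Weight each parental genotype pair by prior × P(type-O child):
  I^A i × I^B i: posterior weight 1; P(next child type AB) = 1/4.
Weighted sum = 1/4.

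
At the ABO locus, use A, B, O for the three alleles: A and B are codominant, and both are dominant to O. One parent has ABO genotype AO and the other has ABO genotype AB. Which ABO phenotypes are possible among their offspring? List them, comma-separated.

Gametes from AO × AB give offspring ABO genotypes AA, AB, AO, BO, i.e. phenotypes A, B, AB.

A, B, AB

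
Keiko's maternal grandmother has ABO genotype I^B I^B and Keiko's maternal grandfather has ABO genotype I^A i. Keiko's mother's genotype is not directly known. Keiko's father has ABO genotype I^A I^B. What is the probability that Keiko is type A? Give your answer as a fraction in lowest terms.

Keiko's mother's ABO genotype from I^B I^B × I^A i: 1/2 I^A I^B, 1/2 I^B i.
Crossing each possibility with the father I^A I^B and summing P(type A): 1/2·1/4 + 1/2·1/4 = 1/4.

1/4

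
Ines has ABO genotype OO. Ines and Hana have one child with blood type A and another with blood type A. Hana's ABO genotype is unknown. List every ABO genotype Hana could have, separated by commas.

AA, AB, AO

For each candidate genotype of Hana, check whether crossing it with OO can produce every observed child phenotype.
  AA → possible child types {A} ✓
  AB → possible child types {A, B} ✓
  AO → possible child types {O, A} ✓
  BB → possible child types {B} ✗
  BO → possible child types {O, B} ✗
  OO → possible child types {O} ✗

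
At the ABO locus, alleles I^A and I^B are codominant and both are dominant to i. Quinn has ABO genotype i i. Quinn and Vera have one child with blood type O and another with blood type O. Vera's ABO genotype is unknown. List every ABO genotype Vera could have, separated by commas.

I^A i, I^B i, i i

For each candidate genotype of Vera, check whether crossing it with i i can produce every observed child phenotype.
  I^A I^A → possible child types {A} ✗
  I^A I^B → possible child types {A, B} ✗
  I^A i → possible child types {O, A} ✓
  I^B I^B → possible child types {B} ✗
  I^B i → possible child types {O, B} ✓
  i i → possible child types {O} ✓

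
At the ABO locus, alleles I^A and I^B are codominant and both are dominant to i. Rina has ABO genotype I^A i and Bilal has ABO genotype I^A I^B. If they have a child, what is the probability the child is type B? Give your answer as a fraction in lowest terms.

1/4

ABO cross I^A i × I^A I^B → offspring phenotypes: 1/2 A, 1/4 B, 1/4 AB.
So P(type B) = 1/4.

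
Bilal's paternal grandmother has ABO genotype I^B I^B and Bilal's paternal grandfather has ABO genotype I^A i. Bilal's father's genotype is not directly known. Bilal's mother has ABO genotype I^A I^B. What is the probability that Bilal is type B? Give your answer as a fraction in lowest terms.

3/8

Bilal's father's ABO genotype from I^B I^B × I^A i: 1/2 I^A I^B, 1/2 I^B i.
Crossing each possibility with the mother I^A I^B and summing P(type B): 1/2·1/4 + 1/2·1/2 = 3/8.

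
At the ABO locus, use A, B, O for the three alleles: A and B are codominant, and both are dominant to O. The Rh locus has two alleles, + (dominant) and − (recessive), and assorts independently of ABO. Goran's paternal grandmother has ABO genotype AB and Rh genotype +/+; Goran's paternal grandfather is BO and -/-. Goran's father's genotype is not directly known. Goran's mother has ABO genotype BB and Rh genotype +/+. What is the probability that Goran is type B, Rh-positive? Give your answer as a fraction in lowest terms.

3/4

Goran's father's ABO genotype from AB × BO: 1/4 AB, 1/4 AO, 1/4 BB, 1/4 BO.
Crossing each possibility with the mother BB and summing P(type B): 1/4·1/2 + 1/4·1/2 + 1/4·1 + 1/4·1 = 3/4.
Similarly for Rh via the father's Rh distribution: P(Rh+) = 1.
Independent loci: 3/4 × 1 = 3/4.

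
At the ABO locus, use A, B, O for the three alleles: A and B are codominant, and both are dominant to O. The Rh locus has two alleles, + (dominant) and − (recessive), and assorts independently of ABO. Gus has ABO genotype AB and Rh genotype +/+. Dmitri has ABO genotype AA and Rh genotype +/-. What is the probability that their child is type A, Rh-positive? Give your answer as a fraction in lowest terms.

1/2

ABO cross AB × AA → offspring phenotypes: 1/2 A, 1/2 AB.
Rh cross +/+ × +/- → 1 Rh+.
Independent loci: P(type A, Rh-positive) = 1/2 × 1 = 1/2.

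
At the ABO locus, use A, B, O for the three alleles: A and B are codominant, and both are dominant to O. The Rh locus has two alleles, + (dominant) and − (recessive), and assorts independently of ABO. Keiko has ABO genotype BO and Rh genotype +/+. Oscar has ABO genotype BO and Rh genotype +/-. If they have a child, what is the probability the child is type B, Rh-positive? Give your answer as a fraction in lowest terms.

3/4

ABO cross BO × BO → offspring phenotypes: 1/4 O, 3/4 B.
Rh cross +/+ × +/- → 1 Rh+.
Independent loci: P(type B, Rh-positive) = 3/4 × 1 = 3/4.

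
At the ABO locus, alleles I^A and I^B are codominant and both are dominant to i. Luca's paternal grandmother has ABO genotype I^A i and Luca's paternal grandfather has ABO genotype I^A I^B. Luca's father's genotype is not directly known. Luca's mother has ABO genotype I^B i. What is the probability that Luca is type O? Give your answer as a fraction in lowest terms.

1/8

Luca's father's ABO genotype from I^A i × I^A I^B: 1/4 I^A I^A, 1/4 I^A I^B, 1/4 I^A i, 1/4 I^B i.
Crossing each possibility with the mother I^B i and summing P(type O): 1/4·0 + 1/4·0 + 1/4·1/4 + 1/4·1/4 = 1/8.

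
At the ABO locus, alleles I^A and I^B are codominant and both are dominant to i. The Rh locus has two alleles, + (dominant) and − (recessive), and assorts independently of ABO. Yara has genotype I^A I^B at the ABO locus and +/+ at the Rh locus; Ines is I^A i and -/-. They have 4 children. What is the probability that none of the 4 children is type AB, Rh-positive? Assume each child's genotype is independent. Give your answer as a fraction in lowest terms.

ABO cross I^A I^B × I^A i → 1/2 A, 1/4 B, 1/4 AB.
Rh cross +/+ × -/- → 1 Rh+; so P(type AB, Rh-positive) = 1/4 × 1 = 1/4 per child.
P(not type AB, Rh-positive) = 3/4 for one child; (3/4)^4 = 81/256.

81/256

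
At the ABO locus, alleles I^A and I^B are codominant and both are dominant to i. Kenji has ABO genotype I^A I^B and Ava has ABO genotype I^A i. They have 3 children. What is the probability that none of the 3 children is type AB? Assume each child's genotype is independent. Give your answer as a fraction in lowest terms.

ABO cross I^A I^B × I^A i → 1/2 A, 1/4 B, 1/4 AB.
So P(type AB) = 1/4 per child.
P(not type AB) = 3/4 for one child; (3/4)^3 = 27/64.

27/64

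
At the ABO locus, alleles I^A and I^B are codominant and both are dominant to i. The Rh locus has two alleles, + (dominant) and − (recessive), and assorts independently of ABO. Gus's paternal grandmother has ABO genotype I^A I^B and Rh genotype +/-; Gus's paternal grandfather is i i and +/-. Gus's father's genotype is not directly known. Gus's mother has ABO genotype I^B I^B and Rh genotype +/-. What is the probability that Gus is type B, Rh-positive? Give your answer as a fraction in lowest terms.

Gus's father's ABO genotype from I^A I^B × i i: 1/2 I^A i, 1/2 I^B i.
Crossing each possibility with the mother I^B I^B and summing P(type B): 1/2·1/2 + 1/2·1 = 3/4.
Similarly for Rh via the father's Rh distribution: P(Rh+) = 3/4.
Independent loci: 3/4 × 3/4 = 9/16.

9/16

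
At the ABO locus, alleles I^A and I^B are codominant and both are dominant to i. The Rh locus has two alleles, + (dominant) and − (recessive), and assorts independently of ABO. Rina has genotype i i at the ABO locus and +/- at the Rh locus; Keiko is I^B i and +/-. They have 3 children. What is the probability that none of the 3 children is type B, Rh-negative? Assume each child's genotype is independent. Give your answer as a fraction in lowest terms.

ABO cross i i × I^B i → 1/2 O, 1/2 B.
Rh cross +/- × +/- → 3/4 Rh+, 1/4 Rh-; so P(type B, Rh-negative) = 1/2 × 1/4 = 1/8 per child.
P(not type B, Rh-negative) = 7/8 for one child; (7/8)^3 = 343/512.

343/512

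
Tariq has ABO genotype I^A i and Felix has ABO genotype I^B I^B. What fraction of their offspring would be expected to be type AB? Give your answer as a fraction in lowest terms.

ABO cross I^A i × I^B I^B → offspring phenotypes: 1/2 B, 1/2 AB.
So P(type AB) = 1/2.

1/2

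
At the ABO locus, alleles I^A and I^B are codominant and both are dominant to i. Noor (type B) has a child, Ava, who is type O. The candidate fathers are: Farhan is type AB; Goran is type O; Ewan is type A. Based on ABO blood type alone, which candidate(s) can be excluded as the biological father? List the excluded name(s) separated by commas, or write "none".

A candidate is excluded only if no genotype consistent with his phenotype could produce a type O child with a type B mother.
Farhan (type AB): no genotype consistent with that phenotype can produce a type-O child with a type-B mother.

Farhan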